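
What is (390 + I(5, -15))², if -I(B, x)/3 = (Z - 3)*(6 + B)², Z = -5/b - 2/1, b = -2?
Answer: 6734025/4 ≈ 1.6835e+6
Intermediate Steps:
Z = ½ (Z = -5/(-2) - 2/1 = -5*(-½) - 2*1 = 5/2 - 2 = ½ ≈ 0.50000)
I(B, x) = 15*(6 + B)²/2 (I(B, x) = -3*(½ - 3)*(6 + B)² = -(-15)*(6 + B)²/2 = 15*(6 + B)²/2)
(390 + I(5, -15))² = (390 + 15*(6 + 5)²/2)² = (390 + (15/2)*11²)² = (390 + (15/2)*121)² = (390 + 1815/2)² = (2595/2)² = 6734025/4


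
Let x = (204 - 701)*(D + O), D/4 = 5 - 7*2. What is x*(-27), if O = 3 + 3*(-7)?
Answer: -724626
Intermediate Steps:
D = -36 (D = 4*(5 - 7*2) = 4*(5 - 14) = 4*(-9) = -36)
O = -18 (O = 3 - 21 = -18)
x = 26838 (x = (204 - 701)*(-36 - 18) = -497*(-54) = 26838)
x*(-27) = 26838*(-27) = -724626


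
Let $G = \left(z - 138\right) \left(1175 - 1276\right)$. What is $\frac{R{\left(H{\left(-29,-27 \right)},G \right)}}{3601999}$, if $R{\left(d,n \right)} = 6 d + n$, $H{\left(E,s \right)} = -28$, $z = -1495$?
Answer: $\frac{164765}{3601999} \approx 0.045743$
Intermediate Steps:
$G = 164933$ ($G = \left(-1495 - 138\right) \left(1175 - 1276\right) = \left(-1633\right) \left(-101\right) = 164933$)
$R{\left(d,n \right)} = n + 6 d$
$\frac{R{\left(H{\left(-29,-27 \right)},G \right)}}{3601999} = \frac{164933 + 6 \left(-28\right)}{3601999} = \left(164933 - 168\right) \frac{1}{3601999} = 164765 \cdot \frac{1}{3601999} = \frac{164765}{3601999}$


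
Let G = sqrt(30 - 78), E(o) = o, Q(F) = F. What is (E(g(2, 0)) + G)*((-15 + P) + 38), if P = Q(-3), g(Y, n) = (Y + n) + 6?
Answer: 160 + 80*I*sqrt(3) ≈ 160.0 + 138.56*I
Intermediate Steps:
g(Y, n) = 6 + Y + n
P = -3
G = 4*I*sqrt(3) (G = sqrt(-48) = 4*I*sqrt(3) ≈ 6.9282*I)
(E(g(2, 0)) + G)*((-15 + P) + 38) = ((6 + 2 + 0) + 4*I*sqrt(3))*((-15 - 3) + 38) = (8 + 4*I*sqrt(3))*(-18 + 38) = (8 + 4*I*sqrt(3))*20 = 160 + 80*I*sqrt(3)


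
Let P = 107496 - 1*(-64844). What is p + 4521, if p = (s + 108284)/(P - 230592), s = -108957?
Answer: 263357965/58252 ≈ 4521.0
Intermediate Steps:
P = 172340 (P = 107496 + 64844 = 172340)
p = 673/58252 (p = (-108957 + 108284)/(172340 - 230592) = -673/(-58252) = -673*(-1/58252) = 673/58252 ≈ 0.011553)
p + 4521 = 673/58252 + 4521 = 263357965/58252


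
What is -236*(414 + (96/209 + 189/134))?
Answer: -1374328182/14003 ≈ -98145.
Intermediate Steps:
-236*(414 + (96/209 + 189/134)) = -236*(414 + 52365/28006) = -236*11646849/28006 = -1374328182/14003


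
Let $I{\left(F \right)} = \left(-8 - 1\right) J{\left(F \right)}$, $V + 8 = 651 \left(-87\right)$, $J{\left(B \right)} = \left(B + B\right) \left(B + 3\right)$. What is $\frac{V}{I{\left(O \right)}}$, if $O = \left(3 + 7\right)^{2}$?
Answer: $\frac{11329}{37080} \approx 0.30553$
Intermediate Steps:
$J{\left(B \right)} = 2 B \left(3 + B\right)$
$O = 100$ ($O = 10^{2} = 100$)
$V = -56645$ ($V = -8 + 651 \left(-87\right) = -8 - 56637 = -56645$)
$I{\left(F \right)} = - 18 F \left(3 + F\right)$ ($I{\left(F \right)} = \left(-8 - 1\right) 2 F \left(3 + F\right) = - 9 \cdot 2 F \left(3 + F\right) = - 18 F \left(3 + F\right)$)
$\frac{V}{I{\left(O \right)}} = - \frac{56645}{\left(-18\right) 100 \left(3 + 100\right)} = - \frac{56645}{\left(-18\right) 100 \cdot 103} = - \frac{56645}{-185400} = \left(-56645\right) \left(- \frac{1}{185400}\right) = \frac{11329}{37080}$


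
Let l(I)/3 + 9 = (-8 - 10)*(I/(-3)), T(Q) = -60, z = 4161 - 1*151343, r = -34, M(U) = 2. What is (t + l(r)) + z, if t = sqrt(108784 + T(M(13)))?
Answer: -147821 + 2*sqrt(27181) ≈ -1.4749e+5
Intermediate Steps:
z = -147182 (z = 4161 - 151343 = -147182)
l(I) = -27 + 18*I (l(I) = -27 + 3*((-8 - 10)*(I/(-3))) = -27 + 3*(-18*I*(-1)/3) = -27 + 3*(-(-6)*I) = -27 + 3*(6*I) = -27 + 18*I)
t = 2*sqrt(27181) (t = sqrt(108784 - 60) = sqrt(108724) = 2*sqrt(27181) ≈ 329.73)
(t + l(r)) + z = (2*sqrt(27181) + (-27 + 18*(-34))) - 147182 = (2*sqrt(27181) + (-27 - 612)) - 147182 = (2*sqrt(27181) - 639) - 147182 = (-639 + 2*sqrt(27181)) - 147182 = -147821 + 2*sqrt(27181)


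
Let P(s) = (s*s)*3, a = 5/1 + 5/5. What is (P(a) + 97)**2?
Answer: 42025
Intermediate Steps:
a = 6 (a = 5*1 + 5*(1/5) = 5 + 1 = 6)
P(s) = 3*s**2 (P(s) = s**2*3 = 3*s**2)
(P(a) + 97)**2 = (3*6**2 + 97)**2 = (3*36 + 97)**2 = (108 + 97)**2 = 205**2 = 42025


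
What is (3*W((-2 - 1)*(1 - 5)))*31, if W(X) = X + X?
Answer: 2232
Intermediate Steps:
W(X) = 2*X
(3*W((-2 - 1)*(1 - 5)))*31 = (3*(2*((-2 - 1)*(1 - 5))))*31 = (3*(2*(-3*(-4))))*31 = (3*(2*12))*31 = (3*24)*31 = 72*31 = 2232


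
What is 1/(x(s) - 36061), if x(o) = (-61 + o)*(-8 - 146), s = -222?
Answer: 1/7521 ≈ 0.00013296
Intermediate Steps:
x(o) = 9394 - 154*o (x(o) = (-61 + o)*(-154) = 9394 - 154*o)
1/(x(s) - 36061) = 1/((9394 - 154*(-222)) - 36061) = 1/((9394 + 34188) - 36061) = 1/(43582 - 36061) = 1/7521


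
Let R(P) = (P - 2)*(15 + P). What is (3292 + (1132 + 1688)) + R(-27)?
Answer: 6460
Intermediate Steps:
R(P) = (-2 + P)*(15 + P)
(3292 + (1132 + 1688)) + R(-27) = (3292 + (1132 + 1688)) + (-30 + (-27)² + 13*(-27)) = (3292 + 2820) + (-30 + 729 - 351) = 6112 + 348 = 6460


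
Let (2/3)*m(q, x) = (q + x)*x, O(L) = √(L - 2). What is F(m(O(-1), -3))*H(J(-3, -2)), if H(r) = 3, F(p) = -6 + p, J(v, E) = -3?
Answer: 45/2 - 27*I*√3/2 ≈ 22.5 - 23.383*I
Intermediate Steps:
O(L) = √(-2 + L)
m(q, x) = 3*x*(q + x)/2 (m(q, x) = 3*((q + x)*x)/2 = 3*(x*(q + x))/2 = 3*x*(q + x)/2)
F(m(O(-1), -3))*H(J(-3, -2)) = (-6 + (3/2)*(-3)*(√(-2 - 1) - 3))*3 = (-6 + (3/2)*(-3)*(√(-3) - 3))*3 = (-6 + (3/2)*(-3)*(I*√3 - 3))*3 = (-6 + (3/2)*(-3)*(-3 + I*√3))*3 = (-6 + (27/2 - 9*I*√3/2))*3 = (15/2 - 9*I*√3/2)*3 = 45/2 - 27*I*√3/2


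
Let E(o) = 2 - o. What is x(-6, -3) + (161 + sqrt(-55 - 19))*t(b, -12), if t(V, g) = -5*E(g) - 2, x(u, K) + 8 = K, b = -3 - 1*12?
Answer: -11603 - 72*I*sqrt(74) ≈ -11603.0 - 619.37*I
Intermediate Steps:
b = -15 (b = -3 - 12 = -15)
x(u, K) = -8 + K
t(V, g) = -12 + 5*g (t(V, g) = -5*(2 - g) - 2 = (-10 + 5*g) - 2 = -12 + 5*g)
x(-6, -3) + (161 + sqrt(-55 - 19))*t(b, -12) = (-8 - 3) + (161 + sqrt(-55 - 19))*(-12 + 5*(-12)) = -11 + (161 + sqrt(-74))*(-12 - 60) = -11 + (161 + I*sqrt(74))*(-72) = -11 + (-11592 - 72*I*sqrt(74)) = -11603 - 72*I*sqrt(74)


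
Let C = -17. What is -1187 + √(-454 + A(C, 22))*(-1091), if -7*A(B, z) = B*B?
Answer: -1187 - 1091*I*√24269/7 ≈ -1187.0 - 24280.0*I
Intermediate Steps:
A(B, z) = -B²/7 (A(B, z) = -B*B/7 = -B²/7)
-1187 + √(-454 + A(C, 22))*(-1091) = -1187 + √(-454 - ⅐*(-17)²)*(-1091) = -1187 + √(-454 - ⅐*289)*(-1091) = -1187 + √(-454 - 289/7)*(-1091) = -1187 + √(-3467/7)*(-1091) = -1187 + (I*√24269/7)*(-1091) = -1187 - 1091*I*√24269/7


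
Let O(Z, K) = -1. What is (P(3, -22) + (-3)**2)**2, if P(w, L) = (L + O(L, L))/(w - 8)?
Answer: 4624/25 ≈ 184.96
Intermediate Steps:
P(w, L) = (-1 + L)/(-8 + w) (P(w, L) = (L - 1)/(w - 8) = (-1 + L)/(-8 + w))
(P(3, -22) + (-3)**2)**2 = ((-1 - 22)/(-8 + 3) + (-3)**2)**2 = (-23/(-5) + 9)**2 = (-1/5*(-23) + 9)**2 = (23/5 + 9)**2 = (68/5)**2 = 4624/25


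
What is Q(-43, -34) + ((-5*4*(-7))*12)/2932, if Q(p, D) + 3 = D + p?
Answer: -58220/733 ≈ -79.427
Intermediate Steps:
Q(p, D) = -3 + D + p (Q(p, D) = -3 + (D + p) = -3 + D + p)
Q(-43, -34) + ((-5*4*(-7))*12)/2932 = (-3 - 34 - 43) + ((-5*4*(-7))*12)/2932 = -80 + (-20*(-7)*12)*(1/2932) = -80 + (140*12)*(1/2932) = -80 + 1680*(1/2932) = -80 + 420/733 = -58220/733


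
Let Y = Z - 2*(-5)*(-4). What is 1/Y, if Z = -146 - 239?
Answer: -1/425 ≈ -0.0023529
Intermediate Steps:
Z = -385
Y = -425 (Y = -385 - 2*(-5)*(-4) = -385 + 10*(-4) = -385 - 40 = -425)
1/Y = 1/(-425) = -1/425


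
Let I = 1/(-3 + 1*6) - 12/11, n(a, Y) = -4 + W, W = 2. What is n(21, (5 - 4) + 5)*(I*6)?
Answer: 100/11 ≈ 9.0909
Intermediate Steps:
n(a, Y) = -2 (n(a, Y) = -4 + 2 = -2)
I = -25/33 (I = 1/(-3 + 6) - 12*1/11 = 1/3 - 12/11 = 1*(⅓) - 12/11 = ⅓ - 12/11 = -25/33 ≈ -0.75758)
n(21, (5 - 4) + 5)*(I*6) = -(-50)*6/33 = -2*(-50/11) = 100/11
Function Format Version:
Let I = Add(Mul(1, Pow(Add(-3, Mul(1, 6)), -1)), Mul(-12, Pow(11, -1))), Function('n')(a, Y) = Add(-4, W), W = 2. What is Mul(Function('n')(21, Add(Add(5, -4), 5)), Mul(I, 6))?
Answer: Rational(100, 11) ≈ 9.0909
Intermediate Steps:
Function('n')(a, Y) = -2 (Function('n')(a, Y) = Add(-4, 2) = -2)
I = Rational(-25, 33) (I = Add(Mul(1, Pow(Add(-3, 6), -1)), Mul(-12, Rational(1, 11))) = Add(Mul(1, Pow(3, -1)), Rational(-12, 11)) = Add(Mul(1, Rational(1, 3)), Rational(-12, 11)) = Add(Rational(1, 3), Rational(-12, 11)) = Rational(-25, 33) ≈ -0.75758)
Mul(Function('n')(21, Add(Add(5, -4), 5)), Mul(I, 6)) = Mul(-2, Mul(Rational(-25, 33), 6)) = Mul(-2, Rational(-50, 11)) = Rational(100, 11)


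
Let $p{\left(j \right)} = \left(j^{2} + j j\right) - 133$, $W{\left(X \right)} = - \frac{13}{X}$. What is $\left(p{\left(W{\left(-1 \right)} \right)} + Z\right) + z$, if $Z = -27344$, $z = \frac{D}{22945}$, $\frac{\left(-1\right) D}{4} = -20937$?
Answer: $- \frac{622620607}{22945} \approx -27135.0$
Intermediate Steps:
$D = 83748$ ($D = \left(-4\right) \left(-20937\right) = 83748$)
$z = \frac{83748}{22945} \approx 3.6499$
$p{\left(j \right)} = -133 + 2 j^{2}$ ($p{\left(j \right)} = \left(j^{2} + j^{2}\right) - 133 = 2 j^{2} - 133 = -133 + 2 j^{2}$)
$\left(p{\left(W{\left(-1 \right)} \right)} + Z\right) + z = \left(\left(-133 + 2 \left(- \frac{13}{-1}\right)^{2}\right) - 27344\right) + \frac{83748}{22945} = \left(\left(-133 + 2 \left(\left(-13\right) \left(-1\right)\right)^{2}\right) - 27344\right) + \frac{83748}{22945} = \left(\left(-133 + 2 \cdot 13^{2}\right) - 27344\right) + \frac{83748}{22945} = \left(\left(-133 + 2 \cdot 169\right) - 27344\right) + \frac{83748}{22945} = \left(\left(-133 + 338\right) - 27344\right) + \frac{83748}{22945} = \left(205 - 27344\right) + \frac{83748}{22945} = -27139 + \frac{83748}{22945} = - \frac{622620607}{22945}$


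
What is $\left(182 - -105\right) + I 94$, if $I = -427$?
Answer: $-39851$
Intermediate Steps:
$\left(182 - -105\right) + I 94 = \left(182 - -105\right) - 40138 = \left(182 + 105\right) - 40138 = 287 - 40138 = -39851$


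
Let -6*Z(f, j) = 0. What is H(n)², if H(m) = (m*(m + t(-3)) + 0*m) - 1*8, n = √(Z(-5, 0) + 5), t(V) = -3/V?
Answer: (-3 + √5)² ≈ 0.58359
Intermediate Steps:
Z(f, j) = 0 (Z(f, j) = -⅙*0 = 0)
n = √5 (n = √(0 + 5) = √5 ≈ 2.2361)
H(m) = -8 + m*(1 + m) (H(m) = (m*(m - 3/(-3)) + 0*m) - 1*8 = (m*(m - 3*(-⅓)) + 0) - 8 = (m*(m + 1) + 0) - 8 = (m*(1 + m) + 0) - 8 = m*(1 + m) - 8 = -8 + m*(1 + m))
H(n)² = (-8 + √5 + (√5)²)² = (-8 + √5 + 5)² = (-3 + √5)²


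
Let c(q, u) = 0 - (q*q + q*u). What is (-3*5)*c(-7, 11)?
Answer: -420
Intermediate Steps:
c(q, u) = -q² - q*u (c(q, u) = 0 - (q² + q*u) = 0 + (-q² - q*u) = -q² - q*u)
(-3*5)*c(-7, 11) = (-3*5)*(-1*(-7)*(-7 + 11)) = -(-15)*(-7)*4 = -15*28 = -420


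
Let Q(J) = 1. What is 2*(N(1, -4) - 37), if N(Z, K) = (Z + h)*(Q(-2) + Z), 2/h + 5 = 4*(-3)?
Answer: -1198/17 ≈ -70.471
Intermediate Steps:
h = -2/17 (h = 2/(-5 + 4*(-3)) = 2/(-5 - 12) = 2/(-17) = 2*(-1/17) = -2/17 ≈ -0.11765)
N(Z, K) = (1 + Z)*(-2/17 + Z) (N(Z, K) = (Z - 2/17)*(1 + Z) = (-2/17 + Z)*(1 + Z) = (1 + Z)*(-2/17 + Z))
2*(N(1, -4) - 37) = 2*((-2/17 + 1**2 + (15/17)*1) - 37) = 2*((-2/17 + 1 + 15/17) - 37) = 2*(30/17 - 37) = 2*(-599/17) = -1198/17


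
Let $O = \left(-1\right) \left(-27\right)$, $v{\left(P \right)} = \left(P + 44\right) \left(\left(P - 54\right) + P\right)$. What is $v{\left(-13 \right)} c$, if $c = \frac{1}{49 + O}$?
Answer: $- \frac{620}{19} \approx -32.632$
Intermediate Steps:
$v{\left(P \right)} = \left(-54 + 2 P\right) \left(44 + P\right)$ ($v{\left(P \right)} = \left(44 + P\right) \left(\left(-54 + P\right) + P\right) = \left(44 + P\right) \left(-54 + 2 P\right) = \left(-54 + 2 P\right) \left(44 + P\right)$)
$O = 27$
$c = \frac{1}{76}$ ($c = \frac{1}{49 + 27} = \frac{1}{76} \approx 0.013158$)
$v{\left(-13 \right)} c = \left(-2376 + 2 \left(-13\right)^{2} + 34 \left(-13\right)\right) \frac{1}{76} = \left(-2376 + 2 \cdot 169 - 442\right) \frac{1}{76} = \left(-2376 + 338 - 442\right) \frac{1}{76} = \left(-2480\right) \frac{1}{76} = - \frac{620}{19}$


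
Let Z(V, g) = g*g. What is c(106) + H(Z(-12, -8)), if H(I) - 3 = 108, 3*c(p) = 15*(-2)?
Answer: 101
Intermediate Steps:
c(p) = -10 (c(p) = (15*(-2))/3 = (⅓)*(-30) = -10)
Z(V, g) = g²
H(I) = 111 (H(I) = 3 + 108 = 111)
c(106) + H(Z(-12, -8)) = -10 + 111 = 101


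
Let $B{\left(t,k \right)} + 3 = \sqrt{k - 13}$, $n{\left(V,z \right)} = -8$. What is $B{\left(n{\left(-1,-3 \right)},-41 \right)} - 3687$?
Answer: $-3690 + 3 i \sqrt{6} \approx -3690.0 + 7.3485 i$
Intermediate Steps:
$B{\left(t,k \right)} = -3 + \sqrt{-13 + k}$ ($B{\left(t,k \right)} = -3 + \sqrt{k - 13} = -3 + \sqrt{-13 + k}$)
$B{\left(n{\left(-1,-3 \right)},-41 \right)} - 3687 = \left(-3 + \sqrt{-13 - 41}\right) - 3687 = \left(-3 + \sqrt{-54}\right) - 3687 = \left(-3 + 3 i \sqrt{6}\right) - 3687 = -3690 + 3 i \sqrt{6}$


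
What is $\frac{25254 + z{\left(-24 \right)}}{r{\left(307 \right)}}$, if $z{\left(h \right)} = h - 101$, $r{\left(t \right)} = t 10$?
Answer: $\frac{25129}{3070} \approx 8.1853$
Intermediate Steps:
$r{\left(t \right)} = 10 t$
$z{\left(h \right)} = -101 + h$ ($z{\left(h \right)} = h - 101 = -101 + h$)
$\frac{25254 + z{\left(-24 \right)}}{r{\left(307 \right)}} = \frac{25254 - 125}{10 \cdot 307} = \frac{25254 - 125}{3070} = 25129 \cdot \frac{1}{3070} = \frac{25129}{3070}$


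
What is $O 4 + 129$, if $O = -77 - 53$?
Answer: $-391$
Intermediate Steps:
$O = -130$ ($O = -77 - 53 = -130$)
$O 4 + 129 = \left(-130\right) 4 + 129 = -520 + 129 = -391$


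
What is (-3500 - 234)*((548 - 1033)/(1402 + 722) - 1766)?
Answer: 7003992623/1062 ≈ 6.5951e+6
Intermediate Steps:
(-3500 - 234)*((548 - 1033)/(1402 + 722) - 1766) = -3734*(-485/2124 - 1766) = -3734*(-3751469/2124) = 7003992623/1062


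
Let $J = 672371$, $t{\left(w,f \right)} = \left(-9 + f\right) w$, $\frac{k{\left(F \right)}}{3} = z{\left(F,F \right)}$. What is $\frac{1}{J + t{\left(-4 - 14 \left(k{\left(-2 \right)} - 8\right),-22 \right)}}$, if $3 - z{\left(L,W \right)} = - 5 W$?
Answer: $\frac{1}{659909} \approx 1.5154 \cdot 10^{-6}$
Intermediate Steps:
$z{\left(L,W \right)} = 3 + 5 W$ ($z{\left(L,W \right)} = 3 - - 5 W = 3 + 5 W$)
$k{\left(F \right)} = 9 + 15 F$ ($k{\left(F \right)} = 3 \left(3 + 5 F\right) = 9 + 15 F$)
$t{\left(w,f \right)} = w \left(-9 + f\right)$
$\frac{1}{J + t{\left(-4 - 14 \left(k{\left(-2 \right)} - 8\right),-22 \right)}} = \frac{1}{672371 + \left(-4 - 14 \left(\left(9 + 15 \left(-2\right)\right) - 8\right)\right) \left(-9 - 22\right)} = \frac{1}{672371 + \left(-4 - 14 \left(\left(9 - 30\right) - 8\right)\right) \left(-31\right)} = \frac{1}{672371 + \left(-4 - 14 \left(-21 - 8\right)\right) \left(-31\right)} = \frac{1}{672371 + \left(-4 - -406\right) \left(-31\right)} = \frac{1}{672371 + \left(-4 + 406\right) \left(-31\right)} = \frac{1}{672371 + 402 \left(-31\right)} = \frac{1}{672371 - 12462} = \frac{1}{659909}$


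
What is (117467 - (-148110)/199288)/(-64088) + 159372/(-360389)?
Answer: -5236084466033351/2301438629957408 ≈ -2.2751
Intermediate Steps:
(117467 - (-148110)/199288)/(-64088) + 159372/(-360389) = (117467 - (-148110)/199288)*(-1/64088) + 159372*(-1/360389) = (117467 - 1*(-74055/99644))*(-1/64088) - 159372/360389 = (117467 + 74055/99644)*(-1/64088) - 159372/360389 = (11704955803/99644)*(-1/64088) - 159372/360389 = -11704955803/6385984672 - 159372/360389 = -5236084466033351/2301438629957408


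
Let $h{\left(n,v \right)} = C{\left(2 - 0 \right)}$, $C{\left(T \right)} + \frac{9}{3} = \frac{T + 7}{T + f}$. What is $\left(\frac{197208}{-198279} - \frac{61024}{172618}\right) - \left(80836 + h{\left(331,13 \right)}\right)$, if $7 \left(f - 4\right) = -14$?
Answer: $- \frac{614834622158159}{7605894316} \approx -80837.0$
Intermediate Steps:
$f = 2$ ($f = 4 + \frac{1}{7} \left(-14\right) = 4 - 2 = 2$)
$C{\left(T \right)} = -3 + \frac{7 + T}{2 + T}$ ($C{\left(T \right)} = -3 + \frac{T + 7}{T + 2} = -3 + \frac{7 + T}{2 + T}$)
$h{\left(n,v \right)} = - \frac{3}{4}$ ($h{\left(n,v \right)} = \frac{1 - 2 \left(2 - 0\right)}{2 + \left(2 - 0\right)} = \frac{1 - 2 \left(2 + 0\right)}{2 + \left(2 + 0\right)} = \frac{1 - 4}{2 + 2} = \frac{1 - 4}{4} = \frac{1}{4} \left(-3\right) = - \frac{3}{4}$)
$\left(\frac{197208}{-198279} - \frac{61024}{172618}\right) - \left(80836 + h{\left(331,13 \right)}\right) = \left(\frac{197208}{-198279} - \frac{61024}{172618}\right) - \frac{323341}{4} = \left(197208 \left(- \frac{1}{198279}\right) - \frac{30512}{86309}\right) + \left(-80836 + \frac{3}{4}\right) = \left(- \frac{21912}{22031} - \frac{30512}{86309}\right) - \frac{323341}{4} = - \frac{2563412680}{1901473579} - \frac{323341}{4} = - \frac{614834622158159}{7605894316}$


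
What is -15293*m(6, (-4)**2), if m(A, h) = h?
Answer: -244688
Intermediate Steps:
-15293*m(6, (-4)**2) = -15293*(-4)**2 = -15293*16 = -244688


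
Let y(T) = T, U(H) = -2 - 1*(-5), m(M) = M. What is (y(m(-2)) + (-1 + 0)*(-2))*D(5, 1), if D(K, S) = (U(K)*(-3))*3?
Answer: 0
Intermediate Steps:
U(H) = 3 (U(H) = -2 + 5 = 3)
D(K, S) = -27 (D(K, S) = (3*(-3))*3 = -9*3 = -27)
(y(m(-2)) + (-1 + 0)*(-2))*D(5, 1) = (-2 + (-1 + 0)*(-2))*(-27) = (-2 - 1*(-2))*(-27) = (-2 + 2)*(-27) = 0*(-27) = 0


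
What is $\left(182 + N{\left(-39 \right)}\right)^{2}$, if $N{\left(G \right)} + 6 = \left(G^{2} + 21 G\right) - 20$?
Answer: $736164$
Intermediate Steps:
$N{\left(G \right)} = -26 + G^{2} + 21 G$ ($N{\left(G \right)} = -6 - \left(20 - G^{2} - 21 G\right) = -6 + \left(-20 + G^{2} + 21 G\right) = -26 + G^{2} + 21 G$)
$\left(182 + N{\left(-39 \right)}\right)^{2} = \left(182 + \left(-26 + \left(-39\right)^{2} + 21 \left(-39\right)\right)\right)^{2} = \left(182 - -676\right)^{2} = \left(182 + 676\right)^{2} = 858^{2} = 736164$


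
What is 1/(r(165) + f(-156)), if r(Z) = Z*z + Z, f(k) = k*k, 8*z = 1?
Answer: 8/196173 ≈ 4.0780e-5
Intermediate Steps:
z = ⅛ (z = (⅛)*1 = ⅛ ≈ 0.12500)
f(k) = k²
r(Z) = 9*Z/8 (r(Z) = Z*(⅛) + Z = Z/8 + Z = 9*Z/8)
1/(r(165) + f(-156)) = 1/((9/8)*165 + (-156)²) = 1/(1485/8 + 24336) = 1/(196173/8) = 8/196173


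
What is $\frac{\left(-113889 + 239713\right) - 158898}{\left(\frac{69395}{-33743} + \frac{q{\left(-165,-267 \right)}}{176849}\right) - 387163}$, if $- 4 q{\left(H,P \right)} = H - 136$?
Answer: $\frac{34324575721864}{401804326257867} \approx 0.085426$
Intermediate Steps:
$q{\left(H,P \right)} = 34 - \frac{H}{4}$ ($q{\left(H,P \right)} = - \frac{H - 136}{4} = - \frac{-136 + H}{4} = 34 - \frac{H}{4}$)
$\frac{\left(-113889 + 239713\right) - 158898}{\left(\frac{69395}{-33743} + \frac{q{\left(-165,-267 \right)}}{176849}\right) - 387163} = \frac{\left(-113889 + 239713\right) - 158898}{\left(\frac{69395}{-33743} + \frac{34 - - \frac{165}{4}}{176849}\right) - 387163} = \frac{125824 - 158898}{\left(69395 \left(- \frac{1}{33743}\right) + \left(34 + \frac{165}{4}\right) \frac{1}{176849}\right) - 387163} = - \frac{33074}{\left(- \frac{69395}{33743} + \frac{301}{4} \cdot \frac{1}{176849}\right) - 387163} = - \frac{33074}{\left(- \frac{69395}{33743} + \frac{301}{707396}\right) - 387163} = - \frac{33074}{- \frac{49079588777}{23869663228} - 387163} = - \frac{33074}{- \frac{9241499503930941}{23869663228}} = \left(-33074\right) \left(- \frac{23869663228}{9241499503930941}\right) = \frac{34324575721864}{401804326257867}$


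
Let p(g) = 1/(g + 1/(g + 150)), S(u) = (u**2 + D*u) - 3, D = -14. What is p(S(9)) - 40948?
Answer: -200440562/4895 ≈ -40948.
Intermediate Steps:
S(u) = -3 + u**2 - 14*u (S(u) = (u**2 - 14*u) - 3 = -3 + u**2 - 14*u)
p(g) = 1/(g + 1/(150 + g))
p(S(9)) - 40948 = (150 + (-3 + 9**2 - 14*9))/(1 + (-3 + 9**2 - 14*9)**2 + 150*(-3 + 9**2 - 14*9)) - 40948 = (150 + (-3 + 81 - 126))/(1 + (-3 + 81 - 126)**2 + 150*(-3 + 81 - 126)) - 40948 = (150 - 48)/(1 + (-48)**2 + 150*(-48)) - 40948 = 102/(1 + 2304 - 7200) - 40948 = 102/(-4895) - 40948 = -1/4895*102 - 40948 = -102/4895 - 40948 = -200440562/4895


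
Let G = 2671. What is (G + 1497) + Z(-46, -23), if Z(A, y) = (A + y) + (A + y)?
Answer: 4030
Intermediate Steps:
Z(A, y) = 2*A + 2*y
(G + 1497) + Z(-46, -23) = (2671 + 1497) + (2*(-46) + 2*(-23)) = 4168 + (-92 - 46) = 4168 - 138 = 4030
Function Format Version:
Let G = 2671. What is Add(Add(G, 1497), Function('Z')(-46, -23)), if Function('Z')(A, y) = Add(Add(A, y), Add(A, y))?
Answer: 4030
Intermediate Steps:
Function('Z')(A, y) = Add(Mul(2, A), Mul(2, y))
Add(Add(G, 1497), Function('Z')(-46, -23)) = Add(Add(2671, 1497), Add(Mul(2, -46), Mul(2, -23))) = Add(4168, Add(-92, -46)) = Add(4168, -138) = 4030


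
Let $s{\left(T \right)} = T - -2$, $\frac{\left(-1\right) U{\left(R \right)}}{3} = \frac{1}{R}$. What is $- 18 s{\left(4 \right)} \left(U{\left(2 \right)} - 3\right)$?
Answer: $486$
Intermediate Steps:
$U{\left(R \right)} = - \frac{3}{R}$
$s{\left(T \right)} = 2 + T$ ($s{\left(T \right)} = T + 2 = 2 + T$)
$- 18 s{\left(4 \right)} \left(U{\left(2 \right)} - 3\right) = - 18 \left(2 + 4\right) \left(- \frac{3}{2} - 3\right) = \left(-18\right) 6 \left(\left(-3\right) \frac{1}{2} - 3\right) = - 108 \left(- \frac{3}{2} - 3\right) = \left(-108\right) \left(- \frac{9}{2}\right) = 486$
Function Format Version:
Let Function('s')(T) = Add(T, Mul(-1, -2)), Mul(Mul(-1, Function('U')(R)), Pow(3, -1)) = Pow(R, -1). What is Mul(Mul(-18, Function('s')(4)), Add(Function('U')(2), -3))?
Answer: 486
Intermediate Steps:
Function('U')(R) = Mul(-3, Pow(R, -1))
Function('s')(T) = Add(2, T) (Function('s')(T) = Add(T, 2) = Add(2, T))
Mul(Mul(-18, Function('s')(4)), Add(Function('U')(2), -3)) = Mul(Mul(-18, Add(2, 4)), Add(Mul(-3, Pow(2, -1)), -3)) = Mul(Mul(-18, 6), Add(Mul(-3, Rational(1, 2)), -3)) = Mul(-108, Add(Rational(-3, 2), -3)) = Mul(-108, Rational(-9, 2)) = 486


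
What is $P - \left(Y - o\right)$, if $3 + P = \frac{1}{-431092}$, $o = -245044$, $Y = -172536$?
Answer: $- \frac{31258912013}{431092} \approx -72511.0$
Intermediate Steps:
$P = - \frac{1293277}{431092}$ ($P = -3 + \frac{1}{-431092} = -3 - \frac{1}{431092} = - \frac{1293277}{431092} \approx -3.0$)
$P - \left(Y - o\right) = - \frac{1293277}{431092} - \left(-172536 - -245044\right) = - \frac{1293277}{431092} - \left(-172536 + 245044\right) = - \frac{1293277}{431092} - 72508 = - \frac{31258912013}{431092}$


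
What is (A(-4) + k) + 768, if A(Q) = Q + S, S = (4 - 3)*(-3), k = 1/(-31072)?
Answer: 23645791/31072 ≈ 761.00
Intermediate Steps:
k = -1/31072 ≈ -3.2183e-5
S = -3 (S = 1*(-3) = -3)
A(Q) = -3 + Q (A(Q) = Q - 3 = -3 + Q)
(A(-4) + k) + 768 = ((-3 - 4) - 1/31072) + 768 = (-7 - 1/31072) + 768 = -217505/31072 + 768 = 23645791/31072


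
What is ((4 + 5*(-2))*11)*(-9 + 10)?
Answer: -66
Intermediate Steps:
((4 + 5*(-2))*11)*(-9 + 10) = ((4 - 10)*11)*1 = -6*11*1 = -66*1 = -66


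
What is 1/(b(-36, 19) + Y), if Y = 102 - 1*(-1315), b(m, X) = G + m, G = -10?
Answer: 1/1371 ≈ 0.00072939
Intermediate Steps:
b(m, X) = -10 + m
Y = 1417 (Y = 102 + 1315 = 1417)
1/(b(-36, 19) + Y) = 1/((-10 - 36) + 1417) = 1/(-46 + 1417) = 1/1371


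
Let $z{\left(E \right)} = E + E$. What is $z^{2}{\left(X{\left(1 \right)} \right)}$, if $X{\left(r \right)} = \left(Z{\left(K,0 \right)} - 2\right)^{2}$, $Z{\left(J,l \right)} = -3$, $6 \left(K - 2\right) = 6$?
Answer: $2500$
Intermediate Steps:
$K = 3$ ($K = 2 + \frac{1}{6} \cdot 6 = 2 + 1 = 3$)
$X{\left(r \right)} = 25$ ($X{\left(r \right)} = \left(-3 - 2\right)^{2} = \left(-5\right)^{2} = 25$)
$z{\left(E \right)} = 2 E$
$z^{2}{\left(X{\left(1 \right)} \right)} = \left(2 \cdot 25\right)^{2} = 50^{2} = 2500$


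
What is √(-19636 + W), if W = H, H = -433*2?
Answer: 3*I*√2278 ≈ 143.19*I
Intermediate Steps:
H = -866
W = -866
√(-19636 + W) = √(-19636 - 866) = √(-20502) = 3*I*√2278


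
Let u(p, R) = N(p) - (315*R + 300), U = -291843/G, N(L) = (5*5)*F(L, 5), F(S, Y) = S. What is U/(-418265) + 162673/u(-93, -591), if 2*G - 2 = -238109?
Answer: 30858654692519/34817301794508 ≈ 0.88630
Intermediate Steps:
G = -238107/2 (G = 1 + (1/2)*(-238109) = 1 - 238109/2 = -238107/2 ≈ -1.1905e+5)
N(L) = 25*L (N(L) = (5*5)*L = 25*L)
U = 194562/79369 (U = -291843/(-238107/2) = -291843*(-2/238107) = 194562/79369 ≈ 2.4514)
u(p, R) = -300 - 315*R + 25*p (u(p, R) = 25*p - (315*R + 300) = 25*p - (300 + 315*R) = 25*p + (-300 - 315*R) = -300 - 315*R + 25*p)
U/(-418265) + 162673/u(-93, -591) = (194562/79369)/(-418265) + 162673/(-300 - 315*(-591) + 25*(-93)) = (194562/79369)*(-1/418265) + 162673/(-300 + 186165 - 2325) = -194562/33197274785 + 162673/183540 = -194562/33197274785 + 162673*(1/183540) = -194562/33197274785 + 23239/26220 = 30858654692519/34817301794508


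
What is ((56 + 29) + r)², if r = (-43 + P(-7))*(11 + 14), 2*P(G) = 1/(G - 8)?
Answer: 35343025/36 ≈ 9.8175e+5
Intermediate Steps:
P(G) = 1/(2*(-8 + G)) (P(G) = 1/(2*(G - 8)) = 1/(2*(-8 + G)))
r = -6455/6 (r = (-43 + 1/(2*(-8 - 7)))*(11 + 14) = (-43 + (½)/(-15))*25 = (-43 + (½)*(-1/15))*25 = (-43 - 1/30)*25 = -1291/30*25 = -6455/6 ≈ -1075.8)
((56 + 29) + r)² = ((56 + 29) - 6455/6)² = (85 - 6455/6)² = (-5945/6)² = 35343025/36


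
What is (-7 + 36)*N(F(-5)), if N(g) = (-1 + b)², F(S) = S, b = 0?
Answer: 29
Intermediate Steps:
N(g) = 1 (N(g) = (-1 + 0)² = (-1)² = 1)
(-7 + 36)*N(F(-5)) = (-7 + 36)*1 = 29*1 = 29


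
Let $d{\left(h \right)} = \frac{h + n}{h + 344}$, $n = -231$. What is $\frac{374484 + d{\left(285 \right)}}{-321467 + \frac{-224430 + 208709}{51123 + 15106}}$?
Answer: $- \frac{2600045567035}{2231949225776} \approx -1.1649$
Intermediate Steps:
$d{\left(h \right)} = \frac{-231 + h}{344 + h}$ ($d{\left(h \right)} = \frac{h - 231}{h + 344} = \frac{-231 + h}{344 + h}$)
$\frac{374484 + d{\left(285 \right)}}{-321467 + \frac{-224430 + 208709}{51123 + 15106}} = \frac{374484 + \frac{-231 + 285}{344 + 285}}{-321467 + \frac{-224430 + 208709}{51123 + 15106}} = \frac{374484 + \frac{1}{629} \cdot 54}{-321467 - \frac{15721}{66229}} = \frac{374484 + \frac{54}{629}}{-321467 - \frac{15721}{66229}} = \frac{235550490}{629 \left(- \frac{21290453664}{66229}\right)} = \frac{235550490}{629} \left(- \frac{66229}{21290453664}\right) = - \frac{2600045567035}{2231949225776}$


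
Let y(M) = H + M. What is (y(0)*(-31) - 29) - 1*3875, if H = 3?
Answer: -3997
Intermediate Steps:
y(M) = 3 + M
(y(0)*(-31) - 29) - 1*3875 = ((3 + 0)*(-31) - 29) - 1*3875 = (3*(-31) - 29) - 3875 = (-93 - 29) - 3875 = -122 - 3875 = -3997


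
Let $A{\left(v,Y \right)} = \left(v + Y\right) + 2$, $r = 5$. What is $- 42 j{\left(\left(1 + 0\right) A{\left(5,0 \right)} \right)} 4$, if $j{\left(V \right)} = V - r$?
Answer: $-336$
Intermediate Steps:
$A{\left(v,Y \right)} = 2 + Y + v$ ($A{\left(v,Y \right)} = \left(Y + v\right) + 2 = 2 + Y + v$)
$j{\left(V \right)} = -5 + V$ ($j{\left(V \right)} = V - 5 = -5 + V$)
$- 42 j{\left(\left(1 + 0\right) A{\left(5,0 \right)} \right)} 4 = - 42 \left(-5 + \left(1 + 0\right) \left(2 + 0 + 5\right)\right) 4 = - 42 \left(-5 + 1 \cdot 7\right) 4 = - 42 \left(-5 + 7\right) 4 = \left(-42\right) 2 \cdot 4 = \left(-84\right) 4 = -336$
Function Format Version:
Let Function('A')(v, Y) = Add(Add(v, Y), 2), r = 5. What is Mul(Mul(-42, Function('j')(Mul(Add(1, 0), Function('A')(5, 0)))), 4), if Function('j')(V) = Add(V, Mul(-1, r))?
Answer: -336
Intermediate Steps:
Function('A')(v, Y) = Add(2, Y, v) (Function('A')(v, Y) = Add(Add(Y, v), 2) = Add(2, Y, v))
Function('j')(V) = Add(-5, V) (Function('j')(V) = Add(V, Mul(-1, 5)) = Add(V, -5) = Add(-5, V))
Mul(Mul(-42, Function('j')(Mul(Add(1, 0), Function('A')(5, 0)))), 4) = Mul(Mul(-42, Add(-5, Mul(Add(1, 0), Add(2, 0, 5)))), 4) = Mul(Mul(-42, Add(-5, Mul(1, 7))), 4) = Mul(Mul(-42, Add(-5, 7)), 4) = Mul(Mul(-42, 2), 4) = Mul(-84, 4) = -336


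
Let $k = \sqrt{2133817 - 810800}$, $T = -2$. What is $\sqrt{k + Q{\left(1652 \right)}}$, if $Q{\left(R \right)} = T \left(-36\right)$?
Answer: $\sqrt{72 + \sqrt{1323017}} \approx 34.96$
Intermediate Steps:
$k = \sqrt{1323017} \approx 1150.2$
$Q{\left(R \right)} = 72$ ($Q{\left(R \right)} = \left(-2\right) \left(-36\right) = 72$)
$\sqrt{k + Q{\left(1652 \right)}} = \sqrt{\sqrt{1323017} + 72} = \sqrt{72 + \sqrt{1323017}}$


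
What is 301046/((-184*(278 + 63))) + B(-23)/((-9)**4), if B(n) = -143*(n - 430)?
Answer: 348221795/68610564 ≈ 5.0753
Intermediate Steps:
B(n) = 61490 - 143*n (B(n) = -143*(-430 + n) = 61490 - 143*n)
301046/((-184*(278 + 63))) + B(-23)/((-9)**4) = 301046/((-184*(278 + 63))) + (61490 - 143*(-23))/((-9)**4) = 301046/((-184*341)) + (61490 + 3289)/6561 = 301046/(-62744) + 64779*(1/6561) = 301046*(-1/62744) + 21593/2187 = -150523/31372 + 21593/2187 = 348221795/68610564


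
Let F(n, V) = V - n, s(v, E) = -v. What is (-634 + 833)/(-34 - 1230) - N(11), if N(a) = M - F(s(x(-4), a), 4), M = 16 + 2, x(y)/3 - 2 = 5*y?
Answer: -86151/1264 ≈ -68.157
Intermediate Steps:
x(y) = 6 + 15*y (x(y) = 6 + 3*(5*y) = 6 + 15*y)
M = 18
N(a) = 68 (N(a) = 18 - (4 - (-1)*(6 + 15*(-4))) = 18 - (4 - (-1)*(6 - 60)) = 18 - (4 - (-1)*(-54)) = 18 - (4 - 1*54) = 18 - (4 - 54) = 18 - 1*(-50) = 18 + 50 = 68)
(-634 + 833)/(-34 - 1230) - N(11) = (-634 + 833)/(-34 - 1230) - 1*68 = 199/(-1264) - 68 = 199*(-1/1264) - 68 = -199/1264 - 68 = -86151/1264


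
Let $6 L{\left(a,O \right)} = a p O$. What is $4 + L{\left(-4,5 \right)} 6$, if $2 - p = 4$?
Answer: $44$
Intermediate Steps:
$p = -2$ ($p = 2 - 4 = -2$)
$L{\left(a,O \right)} = - \frac{O a}{3}$ ($L{\left(a,O \right)} = \frac{a \left(-2\right) O}{6} = \frac{- 2 a O}{6} = \frac{\left(-2\right) O a}{6} = - \frac{O a}{3}$)
$4 + L{\left(-4,5 \right)} 6 = 4 + \left(- \frac{1}{3}\right) 5 \left(-4\right) 6 = 4 + \frac{20}{3} \cdot 6 = 4 + 40 = 44$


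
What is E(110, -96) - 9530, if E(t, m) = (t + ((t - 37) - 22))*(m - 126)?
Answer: -45272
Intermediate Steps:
E(t, m) = (-126 + m)*(-59 + 2*t) (E(t, m) = (t + ((-37 + t) - 22))*(-126 + m) = (t + (-59 + t))*(-126 + m) = (-59 + 2*t)*(-126 + m) = (-126 + m)*(-59 + 2*t))
E(110, -96) - 9530 = (7434 - 252*110 - 59*(-96) + 2*(-96)*110) - 9530 = (7434 - 27720 + 5664 - 21120) - 9530 = -35742 - 9530 = -45272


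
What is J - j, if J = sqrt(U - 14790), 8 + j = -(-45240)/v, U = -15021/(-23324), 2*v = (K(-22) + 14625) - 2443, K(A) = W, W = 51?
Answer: 568/941 + I*sqrt(41048685741)/1666 ≈ 0.60361 + 121.61*I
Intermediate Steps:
K(A) = 51
v = 12233/2 (v = ((51 + 14625) - 2443)/2 = (14676 - 2443)/2 = (1/2)*12233 = 12233/2 ≈ 6116.5)
U = 15021/23324 (U = -15021*(-1/23324) = 15021/23324 ≈ 0.64401)
j = -568/941 (j = -8 - (-45240)/12233/2 = -8 - (-45240)*2/12233 = -8 - 1*(-6960/941) = -8 + 6960/941 = -568/941 ≈ -0.60361)
J = I*sqrt(41048685741)/1666 (J = sqrt(15021/23324 - 14790) = sqrt(-344946939/23324) = I*sqrt(41048685741)/1666 ≈ 121.61*I)
J - j = I*sqrt(41048685741)/1666 - 1*(-568/941) = I*sqrt(41048685741)/1666 + 568/941 = 568/941 + I*sqrt(41048685741)/1666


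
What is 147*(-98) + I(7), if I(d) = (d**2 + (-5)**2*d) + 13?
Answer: -14169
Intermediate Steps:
I(d) = 13 + d**2 + 25*d (I(d) = (d**2 + 25*d) + 13 = 13 + d**2 + 25*d)
147*(-98) + I(7) = 147*(-98) + (13 + 7**2 + 25*7) = -14406 + (13 + 49 + 175) = -14406 + 237 = -14169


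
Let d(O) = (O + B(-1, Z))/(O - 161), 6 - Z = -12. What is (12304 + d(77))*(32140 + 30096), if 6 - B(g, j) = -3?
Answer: 16079448550/21 ≈ 7.6569e+8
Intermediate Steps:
Z = 18 (Z = 6 - 1*(-12) = 6 + 12 = 18)
B(g, j) = 9 (B(g, j) = 6 - 1*(-3) = 6 + 3 = 9)
d(O) = (9 + O)/(-161 + O) (d(O) = (O + 9)/(O - 161) = (9 + O)/(-161 + O))
(12304 + d(77))*(32140 + 30096) = (12304 + (9 + 77)/(-161 + 77))*(32140 + 30096) = (12304 + 86/(-84))*62236 = (12304 - 1/84*86)*62236 = (12304 - 43/42)*62236 = (516725/42)*62236 = 16079448550/21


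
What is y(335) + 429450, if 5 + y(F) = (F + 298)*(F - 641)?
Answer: 235747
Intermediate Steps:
y(F) = -5 + (-641 + F)*(298 + F) (y(F) = -5 + (F + 298)*(F - 641) = -5 + (298 + F)*(-641 + F) = -5 + (-641 + F)*(298 + F))
y(335) + 429450 = (-191023 + 335² - 343*335) + 429450 = (-191023 + 112225 - 114905) + 429450 = -193703 + 429450 = 235747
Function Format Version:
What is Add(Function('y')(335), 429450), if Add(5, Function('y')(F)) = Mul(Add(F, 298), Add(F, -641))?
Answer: 235747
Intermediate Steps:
Function('y')(F) = Add(-5, Mul(Add(-641, F), Add(298, F))) (Function('y')(F) = Add(-5, Mul(Add(F, 298), Add(F, -641))) = Add(-5, Mul(Add(298, F), Add(-641, F))) = Add(-5, Mul(Add(-641, F), Add(298, F))))
Add(Function('y')(335), 429450) = Add(Add(-191023, Pow(335, 2), Mul(-343, 335)), 429450) = Add(Add(-191023, 112225, -114905), 429450) = Add(-193703, 429450) = 235747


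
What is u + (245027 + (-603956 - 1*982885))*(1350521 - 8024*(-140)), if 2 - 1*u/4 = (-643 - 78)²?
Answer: -3319490239490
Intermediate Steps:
u = -2079356 (u = 8 - 4*(-643 - 78)² = 8 - 4*(-721)² = 8 - 4*519841 = 8 - 2079364 = -2079356)
u + (245027 + (-603956 - 1*982885))*(1350521 - 8024*(-140)) = -2079356 + (245027 + (-603956 - 1*982885))*(1350521 - 8024*(-140)) = -2079356 + (245027 + (-603956 - 982885))*(1350521 + 1123360) = -2079356 + (245027 - 1586841)*2473881 = -2079356 - 1341814*2473881 = -2079356 - 3319488160134 = -3319490239490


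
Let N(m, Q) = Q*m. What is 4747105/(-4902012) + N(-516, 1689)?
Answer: -4272225853393/4902012 ≈ -8.7153e+5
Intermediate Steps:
4747105/(-4902012) + N(-516, 1689) = 4747105/(-4902012) + 1689*(-516) = 4747105*(-1/4902012) - 871524 = -4747105/4902012 - 871524 = -4272225853393/4902012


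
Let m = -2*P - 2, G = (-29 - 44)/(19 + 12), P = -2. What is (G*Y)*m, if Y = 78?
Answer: -11388/31 ≈ -367.35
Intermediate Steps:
G = -73/31 ≈ -2.3548
m = 2 (m = -2*(-2) - 2 = 4 - 2 = 2)
(G*Y)*m = -73/31*78*2 = -5694/31*2 = -11388/31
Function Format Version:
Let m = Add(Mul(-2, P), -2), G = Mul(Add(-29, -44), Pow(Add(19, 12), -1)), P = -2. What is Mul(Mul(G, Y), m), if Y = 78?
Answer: Rational(-11388, 31) ≈ -367.35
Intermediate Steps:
G = Rational(-73, 31) (G = Mul(-73, Pow(31, -1)) = Mul(-73, Rational(1, 31)) = Rational(-73, 31) ≈ -2.3548)
m = 2 (m = Add(Mul(-2, -2), -2) = Add(4, -2) = 2)
Mul(Mul(G, Y), m) = Mul(Mul(Rational(-73, 31), 78), 2) = Mul(Rational(-5694, 31), 2) = Rational(-11388, 31)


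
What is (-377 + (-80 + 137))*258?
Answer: -82560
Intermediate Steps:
(-377 + (-80 + 137))*258 = (-377 + 57)*258 = -320*258 = -82560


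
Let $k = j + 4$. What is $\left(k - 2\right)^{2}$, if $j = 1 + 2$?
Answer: $25$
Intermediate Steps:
$j = 3$
$k = 7$ ($k = 3 + 4 = 7$)
$\left(k - 2\right)^{2} = \left(7 - 2\right)^{2} = 5^{2} = 25$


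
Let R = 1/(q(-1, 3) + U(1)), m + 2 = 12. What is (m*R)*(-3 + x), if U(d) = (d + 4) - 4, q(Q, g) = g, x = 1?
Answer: -5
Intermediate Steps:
m = 10 (m = -2 + 12 = 10)
U(d) = d (U(d) = (4 + d) - 4 = d)
R = 1/4 (R = 1/(3 + 1) = 1/4 ≈ 0.25000)
(m*R)*(-3 + x) = (10*(1/4))*(-3 + 1) = (5/2)*(-2) = -5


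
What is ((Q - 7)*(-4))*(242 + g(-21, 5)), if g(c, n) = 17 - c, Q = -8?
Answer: 16800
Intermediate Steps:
((Q - 7)*(-4))*(242 + g(-21, 5)) = ((-8 - 7)*(-4))*(242 + (17 - 1*(-21))) = (-15*(-4))*(242 + (17 + 21)) = 60*(242 + 38) = 60*280 = 16800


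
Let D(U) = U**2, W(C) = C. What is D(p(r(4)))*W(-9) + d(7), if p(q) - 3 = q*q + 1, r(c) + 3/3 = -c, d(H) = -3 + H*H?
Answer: -7523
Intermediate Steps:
d(H) = -3 + H**2
r(c) = -1 - c
p(q) = 4 + q**2 (p(q) = 3 + (q*q + 1) = 3 + (q**2 + 1) = 3 + (1 + q**2) = 4 + q**2)
D(p(r(4)))*W(-9) + d(7) = (4 + (-1 - 1*4)**2)**2*(-9) + (-3 + 7**2) = (4 + (-1 - 4)**2)**2*(-9) + (-3 + 49) = (4 + (-5)**2)**2*(-9) + 46 = (4 + 25)**2*(-9) + 46 = 29**2*(-9) + 46 = 841*(-9) + 46 = -7569 + 46 = -7523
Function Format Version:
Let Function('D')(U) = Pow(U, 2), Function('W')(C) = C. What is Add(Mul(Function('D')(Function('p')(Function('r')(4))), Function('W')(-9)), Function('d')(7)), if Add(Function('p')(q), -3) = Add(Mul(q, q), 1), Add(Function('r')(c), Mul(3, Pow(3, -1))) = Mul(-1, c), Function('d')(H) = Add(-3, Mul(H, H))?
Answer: -7523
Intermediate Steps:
Function('d')(H) = Add(-3, Pow(H, 2))
Function('r')(c) = Add(-1, Mul(-1, c))
Function('p')(q) = Add(4, Pow(q, 2)) (Function('p')(q) = Add(3, Add(Mul(q, q), 1)) = Add(3, Add(Pow(q, 2), 1)) = Add(3, Add(1, Pow(q, 2))) = Add(4, Pow(q, 2)))
Add(Mul(Function('D')(Function('p')(Function('r')(4))), Function('W')(-9)), Function('d')(7)) = Add(Mul(Pow(Add(4, Pow(Add(-1, Mul(-1, 4)), 2)), 2), -9), Add(-3, Pow(7, 2))) = Add(Mul(Pow(Add(4, Pow(Add(-1, -4), 2)), 2), -9), Add(-3, 49)) = Add(Mul(Pow(Add(4, Pow(-5, 2)), 2), -9), 46) = Add(Mul(Pow(Add(4, 25), 2), -9), 46) = Add(Mul(Pow(29, 2), -9), 46) = Add(Mul(841, -9), 46) = Add(-7569, 46) = -7523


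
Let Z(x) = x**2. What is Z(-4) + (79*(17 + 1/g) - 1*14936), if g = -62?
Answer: -841853/62 ≈ -13578.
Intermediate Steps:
Z(-4) + (79*(17 + 1/g) - 1*14936) = (-4)**2 + (79*(17 + 1/(-62)) - 1*14936) = 16 + (79*(17 - 1/62) - 14936) = 16 + (79*(1053/62) - 14936) = 16 + (83187/62 - 14936) = 16 - 842845/62 = -841853/62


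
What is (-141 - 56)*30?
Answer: -5910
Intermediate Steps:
(-141 - 56)*30 = -197*30 = -5910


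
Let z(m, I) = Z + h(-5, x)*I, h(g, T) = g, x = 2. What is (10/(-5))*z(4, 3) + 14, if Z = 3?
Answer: 38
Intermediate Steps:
z(m, I) = 3 - 5*I
(10/(-5))*z(4, 3) + 14 = (10/(-5))*(3 - 5*3) + 14 = (10*(-⅕))*(3 - 15) + 14 = -2*(-12) + 14 = 24 + 14 = 38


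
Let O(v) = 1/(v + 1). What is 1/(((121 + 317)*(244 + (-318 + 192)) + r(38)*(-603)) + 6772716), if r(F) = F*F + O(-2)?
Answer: 1/5954271 ≈ 1.6795e-7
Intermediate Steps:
O(v) = 1/(1 + v)
r(F) = -1 + F² (r(F) = F*F + 1/(1 - 2) = F² + 1/(-1) = F² - 1 = -1 + F²)
1/(((121 + 317)*(244 + (-318 + 192)) + r(38)*(-603)) + 6772716) = 1/(((121 + 317)*(244 + (-318 + 192)) + (-1 + 38²)*(-603)) + 6772716) = 1/((438*(244 - 126) + (-1 + 1444)*(-603)) + 6772716) = 1/((438*118 + 1443*(-603)) + 6772716) = 1/((51684 - 870129) + 6772716) = 1/(-818445 + 6772716) = 1/5954271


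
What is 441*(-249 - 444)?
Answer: -305613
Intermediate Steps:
441*(-249 - 444) = 441*(-693) = -305613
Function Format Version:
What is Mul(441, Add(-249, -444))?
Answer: -305613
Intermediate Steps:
Mul(441, Add(-249, -444)) = Mul(441, -693) = -305613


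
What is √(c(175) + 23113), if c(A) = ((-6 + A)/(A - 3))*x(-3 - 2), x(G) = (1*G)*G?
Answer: √171125423/86 ≈ 152.11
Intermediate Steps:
x(G) = G² (x(G) = G*G = G²)
c(A) = 25*(-6 + A)/(-3 + A) (c(A) = ((-6 + A)/(A - 3))*(-3 - 2)² = ((-6 + A)/(-3 + A))*(-5)² = ((-6 + A)/(-3 + A))*25 = 25*(-6 + A)/(-3 + A))
√(c(175) + 23113) = √(25*(-6 + 175)/(-3 + 175) + 23113) = √(25*169/172 + 23113) = √(25*(1/172)*169 + 23113) = √(4225/172 + 23113) = √(3979661/172) = √171125423/86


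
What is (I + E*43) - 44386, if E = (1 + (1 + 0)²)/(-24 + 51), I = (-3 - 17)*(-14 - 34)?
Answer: -1172416/27 ≈ -43423.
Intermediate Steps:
I = 960 (I = -20*(-48) = 960)
E = 2/27 (E = (1 + 1²)/27 = (1 + 1)*(1/27) = 2*(1/27) = 2/27 ≈ 0.074074)
(I + E*43) - 44386 = (960 + (2/27)*43) - 44386 = (960 + 86/27) - 44386 = 26006/27 - 44386 = -1172416/27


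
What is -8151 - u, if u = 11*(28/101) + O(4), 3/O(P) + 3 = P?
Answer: -823862/101 ≈ -8157.0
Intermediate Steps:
O(P) = 3/(-3 + P)
u = 611/101 (u = 11*(28/101) + 3/(-3 + 4) = 11*(28*(1/101)) + 3/1 = 11*(28/101) + 3*1 = 308/101 + 3 = 611/101 ≈ 6.0495)
-8151 - u = -8151 - 1*611/101 = -8151 - 611/101 = -823862/101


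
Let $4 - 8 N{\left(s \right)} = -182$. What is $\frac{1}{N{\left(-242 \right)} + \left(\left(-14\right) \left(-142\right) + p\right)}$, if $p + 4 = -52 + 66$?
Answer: $\frac{4}{8085} \approx 0.00049474$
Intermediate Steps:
$N{\left(s \right)} = \frac{93}{4}$ ($N{\left(s \right)} = \frac{1}{2} - - \frac{91}{4} = \frac{1}{2} + \frac{91}{4} = \frac{93}{4}$)
$p = 10$ ($p = -4 + \left(-52 + 66\right) = -4 + 14 = 10$)
$\frac{1}{N{\left(-242 \right)} + \left(\left(-14\right) \left(-142\right) + p\right)} = \frac{1}{\frac{93}{4} + \left(\left(-14\right) \left(-142\right) + 10\right)} = \frac{1}{\frac{93}{4} + \left(1988 + 10\right)} = \frac{1}{\frac{93}{4} + 1998} = \frac{1}{\frac{8085}{4}} = \frac{4}{8085}$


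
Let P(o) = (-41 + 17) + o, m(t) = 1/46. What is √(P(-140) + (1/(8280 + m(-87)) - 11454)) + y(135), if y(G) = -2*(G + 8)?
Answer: -286 + 2*I*√421356786999493/380881 ≈ -286.0 + 107.79*I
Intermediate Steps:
y(G) = -16 - 2*G (y(G) = -2*(8 + G) = -16 - 2*G)
m(t) = 1/46
P(o) = -24 + o
√(P(-140) + (1/(8280 + m(-87)) - 11454)) + y(135) = √((-24 - 140) + (1/(8280 + 1/46) - 11454)) + (-16 - 2*135) = √(-164 + (1/(380881/46) - 11454)) + (-16 - 270) = √(-164 + (46/380881 - 11454)) - 286 = √(-164 - 4362610928/380881) - 286 = √(-4425075412/380881) - 286 = 2*I*√421356786999493/380881 - 286 = -286 + 2*I*√421356786999493/380881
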